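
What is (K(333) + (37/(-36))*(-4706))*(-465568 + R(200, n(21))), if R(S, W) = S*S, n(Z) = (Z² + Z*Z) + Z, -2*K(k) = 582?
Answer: -5803541744/3 ≈ -1.9345e+9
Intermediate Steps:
K(k) = -291 (K(k) = -½*582 = -291)
n(Z) = Z + 2*Z² (n(Z) = (Z² + Z²) + Z = 2*Z² + Z = Z + 2*Z²)
R(S, W) = S²
(K(333) + (37/(-36))*(-4706))*(-465568 + R(200, n(21))) = (-291 + (37/(-36))*(-4706))*(-465568 + 200²) = (-291 + (37*(-1/36))*(-4706))*(-465568 + 40000) = (-291 - 37/36*(-4706))*(-425568) = (-291 + 87061/18)*(-425568) = (81823/18)*(-425568) = -5803541744/3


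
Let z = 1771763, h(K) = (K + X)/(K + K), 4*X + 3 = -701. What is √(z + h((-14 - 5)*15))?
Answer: √575646061470/570 ≈ 1331.1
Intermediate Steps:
X = -176 (X = -¾ + (¼)*(-701) = -¾ - 701/4 = -176)
h(K) = (-176 + K)/(2*K) (h(K) = (K - 176)/(K + K) = (-176 + K)/((2*K)) = (-176 + K)*(1/(2*K)) = (-176 + K)/(2*K))
√(z + h((-14 - 5)*15)) = √(1771763 + (-176 + (-14 - 5)*15)/(2*(((-14 - 5)*15)))) = √(1771763 + (-176 - 19*15)/(2*((-19*15)))) = √(1771763 + (½)*(-176 - 285)/(-285)) = √(1771763 + (½)*(-1/285)*(-461)) = √(1771763 + 461/570) = √(1009905371/570) = √575646061470/570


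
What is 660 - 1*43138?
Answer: -42478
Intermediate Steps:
660 - 1*43138 = 660 - 43138 = -42478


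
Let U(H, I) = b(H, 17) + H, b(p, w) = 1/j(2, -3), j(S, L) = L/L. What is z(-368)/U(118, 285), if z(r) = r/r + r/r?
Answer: 2/119 ≈ 0.016807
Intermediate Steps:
j(S, L) = 1
z(r) = 2 (z(r) = 1 + 1 = 2)
b(p, w) = 1 (b(p, w) = 1/1 = 1)
U(H, I) = 1 + H
z(-368)/U(118, 285) = 2/(1 + 118) = 2/119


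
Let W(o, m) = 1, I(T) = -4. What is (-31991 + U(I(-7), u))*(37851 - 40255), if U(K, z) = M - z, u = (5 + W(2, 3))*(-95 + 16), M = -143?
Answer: 76110640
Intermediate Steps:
u = -474 (u = (5 + 1)*(-95 + 16) = 6*(-79) = -474)
U(K, z) = -143 - z
(-31991 + U(I(-7), u))*(37851 - 40255) = (-31991 + (-143 - 1*(-474)))*(37851 - 40255) = (-31991 + (-143 + 474))*(-2404) = (-31991 + 331)*(-2404) = -31660*(-2404) = 76110640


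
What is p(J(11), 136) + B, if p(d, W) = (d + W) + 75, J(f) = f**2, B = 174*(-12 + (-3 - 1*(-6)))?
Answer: -1234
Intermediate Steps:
B = -1566 (B = 174*(-12 + (-3 + 6)) = 174*(-12 + 3) = 174*(-9) = -1566)
p(d, W) = 75 + W + d (p(d, W) = (W + d) + 75 = 75 + W + d)
p(J(11), 136) + B = (75 + 136 + 11**2) - 1566 = (75 + 136 + 121) - 1566 = 332 - 1566 = -1234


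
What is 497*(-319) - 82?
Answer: -158625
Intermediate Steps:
497*(-319) - 82 = -158543 - 82 = -158625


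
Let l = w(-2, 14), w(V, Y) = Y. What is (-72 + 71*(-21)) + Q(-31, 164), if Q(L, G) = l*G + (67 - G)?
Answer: 636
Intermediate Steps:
l = 14
Q(L, G) = 67 + 13*G (Q(L, G) = 14*G + (67 - G) = 67 + 13*G)
(-72 + 71*(-21)) + Q(-31, 164) = (-72 + 71*(-21)) + (67 + 13*164) = (-72 - 1491) + (67 + 2132) = -1563 + 2199 = 636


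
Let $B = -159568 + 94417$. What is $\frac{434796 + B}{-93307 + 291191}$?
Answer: $\frac{369645}{197884} \approx 1.868$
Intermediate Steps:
$B = -65151$
$\frac{434796 + B}{-93307 + 291191} = \frac{434796 - 65151}{-93307 + 291191} = \frac{369645}{197884}$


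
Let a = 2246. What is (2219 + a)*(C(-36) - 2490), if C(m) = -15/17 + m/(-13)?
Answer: -2455182945/221 ≈ -1.1109e+7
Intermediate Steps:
C(m) = -15/17 - m/13 (C(m) = -15*1/17 + m*(-1/13) = -15/17 - m/13)
(2219 + a)*(C(-36) - 2490) = (2219 + 2246)*((-15/17 - 1/13*(-36)) - 2490) = 4465*((-15/17 + 36/13) - 2490) = 4465*(417/221 - 2490) = 4465*(-549873/221) = -2455182945/221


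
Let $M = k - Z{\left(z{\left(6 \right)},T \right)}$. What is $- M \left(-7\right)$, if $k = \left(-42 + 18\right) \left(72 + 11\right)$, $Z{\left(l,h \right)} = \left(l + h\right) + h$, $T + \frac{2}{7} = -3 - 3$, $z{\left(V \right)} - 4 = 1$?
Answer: $-13891$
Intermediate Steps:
$z{\left(V \right)} = 5$ ($z{\left(V \right)} = 4 + 1 = 5$)
$T = - \frac{44}{7}$ ($T = - \frac{2}{7} - 6 = - \frac{44}{7} \approx -6.2857$)
$Z{\left(l,h \right)} = l + 2 h$ ($Z{\left(l,h \right)} = \left(h + l\right) + h = l + 2 h$)
$k = -1992$ ($k = \left(-24\right) 83 = -1992$)
$M = - \frac{13891}{7}$ ($M = -1992 - \left(5 + 2 \left(- \frac{44}{7}\right)\right) = -1992 - \left(5 - \frac{88}{7}\right) = -1992 - - \frac{53}{7} = -1992 + \frac{53}{7} = - \frac{13891}{7} \approx -1984.4$)
$- M \left(-7\right) = - \frac{\left(-13891\right) \left(-7\right)}{7} = \left(-1\right) 13891 = -13891$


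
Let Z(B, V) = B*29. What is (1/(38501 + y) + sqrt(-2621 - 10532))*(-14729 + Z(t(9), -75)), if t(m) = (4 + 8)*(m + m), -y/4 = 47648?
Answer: 8465/152091 - 8465*I*sqrt(13153) ≈ 0.055657 - 9.7082e+5*I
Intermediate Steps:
y = -190592 (y = -4*47648 = -190592)
t(m) = 24*m (t(m) = 12*(2*m) = 24*m)
Z(B, V) = 29*B
(1/(38501 + y) + sqrt(-2621 - 10532))*(-14729 + Z(t(9), -75)) = (1/(38501 - 190592) + sqrt(-2621 - 10532))*(-14729 + 29*(24*9)) = (1/(-152091) + sqrt(-13153))*(-14729 + 29*216) = (-1/152091 + I*sqrt(13153))*(-14729 + 6264) = (-1/152091 + I*sqrt(13153))*(-8465) = 8465/152091 - 8465*I*sqrt(13153)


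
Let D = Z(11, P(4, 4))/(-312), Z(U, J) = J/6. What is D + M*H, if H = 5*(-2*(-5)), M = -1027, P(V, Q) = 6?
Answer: -16021201/312 ≈ -51350.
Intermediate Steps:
Z(U, J) = J/6 (Z(U, J) = J*(⅙) = J/6)
D = -1/312 (D = ((⅙)*6)/(-312) = 1*(-1/312) = -1/312 ≈ -0.0032051)
H = 50 (H = 5*10 = 50)
D + M*H = -1/312 - 1027*50 = -1/312 - 51350 = -16021201/312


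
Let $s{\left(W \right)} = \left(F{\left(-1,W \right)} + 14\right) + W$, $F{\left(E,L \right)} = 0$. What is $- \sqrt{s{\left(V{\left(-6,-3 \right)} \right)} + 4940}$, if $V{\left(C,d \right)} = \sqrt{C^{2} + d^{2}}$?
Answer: $- \sqrt{4954 + 3 \sqrt{5}} \approx -70.432$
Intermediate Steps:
$s{\left(W \right)} = 14 + W$ ($s{\left(W \right)} = \left(0 + 14\right) + W = 14 + W$)
$- \sqrt{s{\left(V{\left(-6,-3 \right)} \right)} + 4940} = - \sqrt{\left(14 + \sqrt{\left(-6\right)^{2} + \left(-3\right)^{2}}\right) + 4940} = - \sqrt{\left(14 + \sqrt{36 + 9}\right) + 4940} = - \sqrt{\left(14 + \sqrt{45}\right) + 4940} = - \sqrt{\left(14 + 3 \sqrt{5}\right) + 4940} = - \sqrt{4954 + 3 \sqrt{5}}$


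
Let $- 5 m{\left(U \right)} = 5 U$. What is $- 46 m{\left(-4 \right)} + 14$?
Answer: $-170$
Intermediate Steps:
$m{\left(U \right)} = - U$ ($m{\left(U \right)} = - \frac{5 U}{5} = - U$)
$- 46 m{\left(-4 \right)} + 14 = - 46 \left(\left(-1\right) \left(-4\right)\right) + 14 = \left(-46\right) 4 + 14 = -184 + 14 = -170$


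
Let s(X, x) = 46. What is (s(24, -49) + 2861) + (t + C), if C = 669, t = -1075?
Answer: 2501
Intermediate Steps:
(s(24, -49) + 2861) + (t + C) = (46 + 2861) + (-1075 + 669) = 2907 - 406 = 2501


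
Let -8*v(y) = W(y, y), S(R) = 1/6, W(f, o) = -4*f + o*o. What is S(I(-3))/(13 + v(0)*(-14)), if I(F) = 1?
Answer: 1/78 ≈ 0.012821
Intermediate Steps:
W(f, o) = o**2 - 4*f (W(f, o) = -4*f + o**2 = o**2 - 4*f)
S(R) = 1/6
v(y) = y/2 - y**2/8 (v(y) = -(y**2 - 4*y)/8 = y/2 - y**2/8)
S(I(-3))/(13 + v(0)*(-14)) = 1/(6*(13 + ((1/8)*0*(4 - 1*0))*(-14))) = 1/(6*(13 + ((1/8)*0*(4 + 0))*(-14))) = 1/(6*(13 + ((1/8)*0*4)*(-14))) = 1/(6*(13 + 0*(-14))) = 1/(6*(13 + 0)) = (1/6)/13 = (1/6)*(1/13) = 1/78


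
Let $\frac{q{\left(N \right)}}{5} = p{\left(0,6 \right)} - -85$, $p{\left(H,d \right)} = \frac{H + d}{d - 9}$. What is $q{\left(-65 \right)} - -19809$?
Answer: $20224$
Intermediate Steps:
$p{\left(H,d \right)} = \frac{H + d}{-9 + d}$
$q{\left(N \right)} = 415$ ($q{\left(N \right)} = 5 \left(\frac{0 + 6}{-9 + 6} - -85\right) = 5 \left(\frac{1}{-3} \cdot 6 + 85\right) = 5 \left(\left(- \frac{1}{3}\right) 6 + 85\right) = 5 \left(-2 + 85\right) = 5 \cdot 83 = 415$)
$q{\left(-65 \right)} - -19809 = 415 - -19809 = 415 + 19809 = 20224$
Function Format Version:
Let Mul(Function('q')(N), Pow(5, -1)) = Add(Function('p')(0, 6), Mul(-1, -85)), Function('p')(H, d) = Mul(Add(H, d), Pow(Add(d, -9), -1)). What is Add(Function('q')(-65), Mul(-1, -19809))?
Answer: 20224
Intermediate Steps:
Function('p')(H, d) = Mul(Pow(Add(-9, d), -1), Add(H, d)) (Function('p')(H, d) = Mul(Add(H, d), Pow(Add(-9, d), -1)) = Mul(Pow(Add(-9, d), -1), Add(H, d)))
Function('q')(N) = 415 (Function('q')(N) = Mul(5, Add(Mul(Pow(Add(-9, 6), -1), Add(0, 6)), Mul(-1, -85))) = Mul(5, Add(Mul(Pow(-3, -1), 6), 85)) = Mul(5, Add(Mul(Rational(-1, 3), 6), 85)) = Mul(5, Add(-2, 85)) = Mul(5, 83) = 415)
Add(Function('q')(-65), Mul(-1, -19809)) = Add(415, Mul(-1, -19809)) = Add(415, 19809) = 20224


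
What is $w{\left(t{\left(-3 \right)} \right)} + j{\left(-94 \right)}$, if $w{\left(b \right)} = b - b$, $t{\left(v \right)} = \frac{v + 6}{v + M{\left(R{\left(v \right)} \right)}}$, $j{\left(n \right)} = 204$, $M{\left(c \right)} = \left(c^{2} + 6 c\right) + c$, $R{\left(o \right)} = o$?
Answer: $204$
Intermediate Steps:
$M{\left(c \right)} = c^{2} + 7 c$
$t{\left(v \right)} = \frac{6 + v}{v + v \left(7 + v\right)}$ ($t{\left(v \right)} = \frac{v + 6}{v + v \left(7 + v\right)} = \frac{6 + v}{v + v \left(7 + v\right)}$)
$w{\left(b \right)} = 0$
$w{\left(t{\left(-3 \right)} \right)} + j{\left(-94 \right)} = 0 + 204 = 204$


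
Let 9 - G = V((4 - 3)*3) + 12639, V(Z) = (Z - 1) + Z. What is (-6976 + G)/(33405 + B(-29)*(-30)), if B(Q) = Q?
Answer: -6537/11425 ≈ -0.57217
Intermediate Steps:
V(Z) = -1 + 2*Z (V(Z) = (-1 + Z) + Z = -1 + 2*Z)
G = -12635 (G = 9 - ((-1 + 2*((4 - 3)*3)) + 12639) = 9 - ((-1 + 2*(1*3)) + 12639) = 9 - ((-1 + 2*3) + 12639) = 9 - ((-1 + 6) + 12639) = 9 - (5 + 12639) = 9 - 1*12644 = 9 - 12644 = -12635)
(-6976 + G)/(33405 + B(-29)*(-30)) = (-6976 - 12635)/(33405 - 29*(-30)) = -19611/(33405 + 870) = -19611/34275 = -19611*1/34275 = -6537/11425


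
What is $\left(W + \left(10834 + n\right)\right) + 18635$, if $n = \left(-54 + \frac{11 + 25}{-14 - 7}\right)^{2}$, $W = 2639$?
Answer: $\frac{1725392}{49} \approx 35212.0$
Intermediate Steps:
$n = \frac{152100}{49}$ ($n = \left(-54 + \frac{36}{-21}\right)^{2} = \left(-54 + 36 \left(- \frac{1}{21}\right)\right)^{2} = \left(-54 - \frac{12}{7}\right)^{2} = \left(- \frac{390}{7}\right)^{2} = \frac{152100}{49} \approx 3104.1$)
$\left(W + \left(10834 + n\right)\right) + 18635 = \left(2639 + \left(10834 + \frac{152100}{49}\right)\right) + 18635 = \left(2639 + \frac{682966}{49}\right) + 18635 = \frac{812277}{49} + 18635 = \frac{1725392}{49}$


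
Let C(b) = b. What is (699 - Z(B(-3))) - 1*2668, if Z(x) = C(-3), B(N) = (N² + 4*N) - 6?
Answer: -1966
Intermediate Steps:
B(N) = -6 + N² + 4*N
Z(x) = -3
(699 - Z(B(-3))) - 1*2668 = (699 - 1*(-3)) - 1*2668 = (699 + 3) - 2668 = 702 - 2668 = -1966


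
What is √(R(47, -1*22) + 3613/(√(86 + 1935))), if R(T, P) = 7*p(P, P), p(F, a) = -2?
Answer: √(-57182174 + 7301873*√2021)/2021 ≈ 8.1467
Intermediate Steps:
R(T, P) = -14 (R(T, P) = 7*(-2) = -14)
√(R(47, -1*22) + 3613/(√(86 + 1935))) = √(-14 + 3613/(√(86 + 1935))) = √(-14 + 3613/(√2021)) = √(-14 + 3613*(√2021/2021)) = √(-14 + 3613*√2021/2021)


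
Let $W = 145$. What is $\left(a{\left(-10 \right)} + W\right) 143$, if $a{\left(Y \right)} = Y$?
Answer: $19305$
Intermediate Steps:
$\left(a{\left(-10 \right)} + W\right) 143 = \left(-10 + 145\right) 143 = 135 \cdot 143 = 19305$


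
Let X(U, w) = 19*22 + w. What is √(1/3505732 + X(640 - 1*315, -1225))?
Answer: I*√2479539144786059/1752866 ≈ 28.408*I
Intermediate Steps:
X(U, w) = 418 + w
√(1/3505732 + X(640 - 1*315, -1225)) = √(1/3505732 + (418 - 1225)) = √(1/3505732 - 807) = √(-2829125723/3505732) = I*√2479539144786059/1752866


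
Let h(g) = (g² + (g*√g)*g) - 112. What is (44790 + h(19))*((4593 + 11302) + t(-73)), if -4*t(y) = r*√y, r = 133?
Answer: (45039 + 361*√19)*(63580 - 133*I*√73)/4 ≈ 7.4091e+8 - 1.3242e+7*I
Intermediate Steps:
t(y) = -133*√y/4
h(g) = -112 + g² + g^(5/2) (h(g) = (g² + g^(3/2)*g) - 112 = (g² + g^(5/2)) - 112 = -112 + g² + g^(5/2))
(44790 + h(19))*((4593 + 11302) + t(-73)) = (44790 + (-112 + 19² + 19^(5/2)))*((4593 + 11302) - 133*I*√73/4) = (44790 + (-112 + 361 + 361*√19))*(15895 - 133*I*√73/4) = (44790 + (249 + 361*√19))*(15895 - 133*I*√73/4) = (45039 + 361*√19)*(15895 - 133*I*√73/4) = (15895 - 133*I*√73/4)*(45039 + 361*√19)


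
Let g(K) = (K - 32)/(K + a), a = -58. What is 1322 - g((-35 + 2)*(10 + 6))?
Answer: 387066/293 ≈ 1321.0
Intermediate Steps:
g(K) = (-32 + K)/(-58 + K) (g(K) = (K - 32)/(K - 58) = (-32 + K)/(-58 + K))
1322 - g((-35 + 2)*(10 + 6)) = 1322 - (-32 + (-35 + 2)*(10 + 6))/(-58 + (-35 + 2)*(10 + 6)) = 1322 - (-32 - 33*16)/(-58 - 33*16) = 1322 - (-32 - 528)/(-58 - 528) = 1322 - (-560)/(-586) = 1322 - (-1)*(-560)/586 = 1322 - 1*280/293 = 1322 - 280/293 = 387066/293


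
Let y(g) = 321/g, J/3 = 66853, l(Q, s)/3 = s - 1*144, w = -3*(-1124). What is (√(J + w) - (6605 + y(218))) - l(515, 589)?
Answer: -1731241/218 + 3*√22659 ≈ -7489.9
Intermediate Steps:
w = 3372
l(Q, s) = -432 + 3*s (l(Q, s) = 3*(s - 1*144) = 3*(s - 144) = 3*(-144 + s) = -432 + 3*s)
J = 200559 (J = 3*66853 = 200559)
(√(J + w) - (6605 + y(218))) - l(515, 589) = (√(200559 + 3372) - (6605 + 321/218)) - (-432 + 3*589) = (√203931 - (6605 + 321*(1/218))) - (-432 + 1767) = (3*√22659 - (6605 + 321/218)) - 1*1335 = (3*√22659 - 1*1440211/218) - 1335 = (3*√22659 - 1440211/218) - 1335 = (-1440211/218 + 3*√22659) - 1335 = -1731241/218 + 3*√22659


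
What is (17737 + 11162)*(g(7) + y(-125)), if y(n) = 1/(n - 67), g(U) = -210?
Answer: -388412193/64 ≈ -6.0689e+6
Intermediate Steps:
y(n) = 1/(-67 + n)
(17737 + 11162)*(g(7) + y(-125)) = (17737 + 11162)*(-210 + 1/(-67 - 125)) = 28899*(-210 + 1/(-192)) = 28899*(-210 - 1/192) = 28899*(-40321/192) = -388412193/64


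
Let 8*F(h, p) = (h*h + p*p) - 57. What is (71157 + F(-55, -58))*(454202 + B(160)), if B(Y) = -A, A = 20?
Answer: 32677713627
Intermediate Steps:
F(h, p) = -57/8 + h**2/8 + p**2/8 (F(h, p) = ((h*h + p*p) - 57)/8 = ((h**2 + p**2) - 57)/8 = (-57 + h**2 + p**2)/8 = -57/8 + h**2/8 + p**2/8)
B(Y) = -20 (B(Y) = -1*20 = -20)
(71157 + F(-55, -58))*(454202 + B(160)) = (71157 + (-57/8 + (1/8)*(-55)**2 + (1/8)*(-58)**2))*(454202 - 20) = (71157 + (-57/8 + (1/8)*3025 + (1/8)*3364))*454182 = (71157 + (-57/8 + 3025/8 + 841/2))*454182 = (71157 + 1583/2)*454182 = (143897/2)*454182 = 32677713627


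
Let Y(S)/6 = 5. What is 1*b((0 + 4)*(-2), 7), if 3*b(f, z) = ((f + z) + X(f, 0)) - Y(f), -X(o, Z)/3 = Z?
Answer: -31/3 ≈ -10.333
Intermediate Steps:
X(o, Z) = -3*Z
Y(S) = 30 (Y(S) = 6*5 = 30)
b(f, z) = -10 + f/3 + z/3 (b(f, z) = (((f + z) - 3*0) - 1*30)/3 = (((f + z) + 0) - 30)/3 = ((f + z) - 30)/3 = (-30 + f + z)/3 = -10 + f/3 + z/3)
1*b((0 + 4)*(-2), 7) = 1*(-10 + ((0 + 4)*(-2))/3 + (⅓)*7) = 1*(-10 + (4*(-2))/3 + 7/3) = 1*(-10 + (⅓)*(-8) + 7/3) = 1*(-10 - 8/3 + 7/3) = 1*(-31/3) = -31/3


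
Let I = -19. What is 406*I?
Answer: -7714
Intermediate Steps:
406*I = 406*(-19) = -7714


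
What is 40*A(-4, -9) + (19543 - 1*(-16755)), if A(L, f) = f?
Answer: 35938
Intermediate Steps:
40*A(-4, -9) + (19543 - 1*(-16755)) = 40*(-9) + (19543 - 1*(-16755)) = -360 + (19543 + 16755) = -360 + 36298 = 35938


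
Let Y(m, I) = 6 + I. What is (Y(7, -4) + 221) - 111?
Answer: 112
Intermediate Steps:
(Y(7, -4) + 221) - 111 = ((6 - 4) + 221) - 111 = (2 + 221) - 111 = 223 - 111 = 112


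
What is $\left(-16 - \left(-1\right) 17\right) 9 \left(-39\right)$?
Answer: $-351$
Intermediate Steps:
$\left(-16 - \left(-1\right) 17\right) 9 \left(-39\right) = \left(-16 - -17\right) 9 \left(-39\right) = \left(-16 + 17\right) 9 \left(-39\right) = 1 \cdot 9 \left(-39\right) = 9 \left(-39\right) = -351$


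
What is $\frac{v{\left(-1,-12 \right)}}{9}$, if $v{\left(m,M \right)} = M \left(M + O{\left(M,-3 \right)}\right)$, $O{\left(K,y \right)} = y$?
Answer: $20$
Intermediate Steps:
$v{\left(m,M \right)} = M \left(-3 + M\right)$ ($v{\left(m,M \right)} = M \left(M - 3\right) = M \left(-3 + M\right)$)
$\frac{v{\left(-1,-12 \right)}}{9} = \frac{\left(-12\right) \left(-3 - 12\right)}{9} = \left(-12\right) \left(-15\right) \frac{1}{9} = 180 \cdot \frac{1}{9} = 20$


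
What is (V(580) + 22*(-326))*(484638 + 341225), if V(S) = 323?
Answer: -5656335687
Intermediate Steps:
(V(580) + 22*(-326))*(484638 + 341225) = (323 + 22*(-326))*(484638 + 341225) = (323 - 7172)*825863 = -6849*825863 = -5656335687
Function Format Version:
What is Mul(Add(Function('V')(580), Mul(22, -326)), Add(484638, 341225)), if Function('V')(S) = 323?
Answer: -5656335687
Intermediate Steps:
Mul(Add(Function('V')(580), Mul(22, -326)), Add(484638, 341225)) = Mul(Add(323, Mul(22, -326)), Add(484638, 341225)) = Mul(Add(323, -7172), 825863) = Mul(-6849, 825863) = -5656335687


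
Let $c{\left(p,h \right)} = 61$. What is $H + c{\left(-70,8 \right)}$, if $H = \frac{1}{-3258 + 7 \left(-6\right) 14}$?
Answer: $\frac{234605}{3846} \approx 61.0$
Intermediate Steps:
$H = - \frac{1}{3846}$ ($H = \frac{1}{-3258 - 588} = \frac{1}{-3846} = - \frac{1}{3846} \approx -0.00026001$)
$H + c{\left(-70,8 \right)} = - \frac{1}{3846} + 61 = \frac{234605}{3846}$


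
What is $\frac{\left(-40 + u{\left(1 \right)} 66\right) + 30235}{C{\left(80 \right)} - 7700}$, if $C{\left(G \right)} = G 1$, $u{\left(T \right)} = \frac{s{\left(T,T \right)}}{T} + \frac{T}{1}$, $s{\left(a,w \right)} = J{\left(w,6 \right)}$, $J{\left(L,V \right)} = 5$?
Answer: $- \frac{10197}{2540} \approx -4.0146$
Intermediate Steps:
$s{\left(a,w \right)} = 5$
$u{\left(T \right)} = T + \frac{5}{T}$ ($u{\left(T \right)} = \frac{5}{T} + \frac{T}{1} = \frac{5}{T} + T 1 = \frac{5}{T} + T = T + \frac{5}{T}$)
$C{\left(G \right)} = G$
$\frac{\left(-40 + u{\left(1 \right)} 66\right) + 30235}{C{\left(80 \right)} - 7700} = \frac{\left(-40 + \left(1 + \frac{5}{1}\right) 66\right) + 30235}{80 - 7700} = \frac{\left(-40 + \left(1 + 5 \cdot 1\right) 66\right) + 30235}{-7620} = \left(\left(-40 + \left(1 + 5\right) 66\right) + 30235\right) \left(- \frac{1}{7620}\right) = \left(\left(-40 + 6 \cdot 66\right) + 30235\right) \left(- \frac{1}{7620}\right) = \left(\left(-40 + 396\right) + 30235\right) \left(- \frac{1}{7620}\right) = \left(356 + 30235\right) \left(- \frac{1}{7620}\right) = 30591 \left(- \frac{1}{7620}\right) = - \frac{10197}{2540}$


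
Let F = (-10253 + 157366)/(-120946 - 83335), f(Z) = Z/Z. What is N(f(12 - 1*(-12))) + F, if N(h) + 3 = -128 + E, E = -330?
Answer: -94320654/204281 ≈ -461.72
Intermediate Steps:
f(Z) = 1
N(h) = -461 (N(h) = -3 + (-128 - 330) = -3 - 458 = -461)
F = -147113/204281 (F = 147113/(-204281) = 147113*(-1/204281) = -147113/204281 ≈ -0.72015)
N(f(12 - 1*(-12))) + F = -461 - 147113/204281 = -94320654/204281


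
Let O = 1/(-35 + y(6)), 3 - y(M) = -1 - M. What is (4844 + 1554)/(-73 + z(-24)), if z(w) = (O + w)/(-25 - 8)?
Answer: -2639175/29812 ≈ -88.527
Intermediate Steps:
y(M) = 4 + M (y(M) = 3 - (-1 - M) = 3 + (1 + M) = 4 + M)
O = -1/25 (O = 1/(-35 + (4 + 6)) = 1/(-35 + 10) = 1/(-25) = -1/25 ≈ -0.040000)
z(w) = 1/825 - w/33 (z(w) = (-1/25 + w)/(-25 - 8) = (-1/25 + w)/(-33) = (-1/25 + w)*(-1/33) = 1/825 - w/33)
(4844 + 1554)/(-73 + z(-24)) = (4844 + 1554)/(-73 + (1/825 - 1/33*(-24))) = 6398/(-73 + (1/825 + 8/11)) = 6398/(-73 + 601/825) = 6398/(-59624/825) = 6398*(-825/59624) = -2639175/29812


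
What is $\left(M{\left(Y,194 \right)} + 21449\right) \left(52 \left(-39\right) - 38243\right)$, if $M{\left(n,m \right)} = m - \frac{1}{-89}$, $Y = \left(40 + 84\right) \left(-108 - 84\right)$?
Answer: $- \frac{77571127788}{89} \approx -8.7159 \cdot 10^{8}$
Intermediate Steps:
$Y = -23808$ ($Y = 124 \left(-192\right) = -23808$)
$M{\left(n,m \right)} = \frac{1}{89} + m$ ($M{\left(n,m \right)} = m - - \frac{1}{89} = m + \frac{1}{89} = \frac{1}{89} + m$)
$\left(M{\left(Y,194 \right)} + 21449\right) \left(52 \left(-39\right) - 38243\right) = \left(\left(\frac{1}{89} + 194\right) + 21449\right) \left(52 \left(-39\right) - 38243\right) = \left(\frac{17267}{89} + 21449\right) \left(-2028 - 38243\right) = \frac{1926228}{89} \left(-40271\right) = - \frac{77571127788}{89}$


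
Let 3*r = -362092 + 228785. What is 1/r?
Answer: -3/133307 ≈ -2.2504e-5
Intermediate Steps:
r = -133307/3 (r = (-362092 + 228785)/3 = (⅓)*(-133307) = -133307/3 ≈ -44436.)
1/r = 1/(-133307/3) = -3/133307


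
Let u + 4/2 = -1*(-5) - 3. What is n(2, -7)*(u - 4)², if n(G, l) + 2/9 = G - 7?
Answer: -752/9 ≈ -83.556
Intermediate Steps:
n(G, l) = -65/9 + G (n(G, l) = -2/9 + (G - 7) = -2/9 + (-7 + G) = -65/9 + G)
u = 0 (u = -2 + (-1*(-5) - 3) = -2 + (5 - 3) = -2 + 2 = 0)
n(2, -7)*(u - 4)² = (-65/9 + 2)*(0 - 4)² = -47/9*(-4)² = -47/9*16 = -752/9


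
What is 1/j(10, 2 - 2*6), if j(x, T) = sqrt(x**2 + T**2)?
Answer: sqrt(2)/20 ≈ 0.070711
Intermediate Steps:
j(x, T) = sqrt(T**2 + x**2)
1/j(10, 2 - 2*6) = 1/(sqrt((2 - 2*6)**2 + 10**2)) = 1/(sqrt((2 - 12)**2 + 100)) = 1/(sqrt((-10)**2 + 100)) = 1/(sqrt(100 + 100)) = 1/(sqrt(200)) = 1/(10*sqrt(2)) = sqrt(2)/20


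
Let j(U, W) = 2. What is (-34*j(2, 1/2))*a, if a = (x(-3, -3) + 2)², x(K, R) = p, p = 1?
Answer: -612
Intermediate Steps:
x(K, R) = 1
a = 9 (a = (1 + 2)² = 3² = 9)
(-34*j(2, 1/2))*a = -34*2*9 = -68*9 = -612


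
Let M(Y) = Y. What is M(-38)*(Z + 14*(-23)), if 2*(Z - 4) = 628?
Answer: 152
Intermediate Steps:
Z = 318 (Z = 4 + (½)*628 = 4 + 314 = 318)
M(-38)*(Z + 14*(-23)) = -38*(318 + 14*(-23)) = -38*(318 - 322) = -38*(-4) = 152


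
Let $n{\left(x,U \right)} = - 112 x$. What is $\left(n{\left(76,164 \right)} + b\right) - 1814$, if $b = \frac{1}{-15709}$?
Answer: $- \frac{162211135}{15709} \approx -10326.0$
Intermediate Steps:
$b = - \frac{1}{15709} \approx -6.3658 \cdot 10^{-5}$
$\left(n{\left(76,164 \right)} + b\right) - 1814 = \left(\left(-112\right) 76 - \frac{1}{15709}\right) - 1814 = \left(-8512 - \frac{1}{15709}\right) - 1814 = - \frac{133715009}{15709} - 1814 = - \frac{162211135}{15709}$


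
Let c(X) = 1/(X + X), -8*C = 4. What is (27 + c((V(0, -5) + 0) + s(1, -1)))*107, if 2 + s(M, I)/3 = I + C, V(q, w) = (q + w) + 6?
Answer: 54784/19 ≈ 2883.4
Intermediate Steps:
C = -½ (C = -⅛*4 = -½ ≈ -0.50000)
V(q, w) = 6 + q + w
s(M, I) = -15/2 + 3*I (s(M, I) = -6 + 3*(I - ½) = -6 + 3*(-½ + I) = -6 + (-3/2 + 3*I) = -15/2 + 3*I)
c(X) = 1/(2*X)
(27 + c((V(0, -5) + 0) + s(1, -1)))*107 = (27 + 1/(2*(((6 + 0 - 5) + 0) + (-15/2 + 3*(-1)))))*107 = (27 + 1/(2*((1 + 0) + (-15/2 - 3))))*107 = (27 + 1/(2*(1 - 21/2)))*107 = (27 + 1/(2*(-19/2)))*107 = (27 + (½)*(-2/19))*107 = (27 - 1/19)*107 = (512/19)*107 = 54784/19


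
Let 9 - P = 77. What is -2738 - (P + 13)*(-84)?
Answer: -7358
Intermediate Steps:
P = -68 (P = 9 - 1*77 = 9 - 77 = -68)
-2738 - (P + 13)*(-84) = -2738 - (-68 + 13)*(-84) = -2738 - (-55)*(-84) = -2738 - 1*4620 = -2738 - 4620 = -7358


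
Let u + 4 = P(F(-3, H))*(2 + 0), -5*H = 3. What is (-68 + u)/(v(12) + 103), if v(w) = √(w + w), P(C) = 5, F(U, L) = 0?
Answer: -6386/10585 + 124*√6/10585 ≈ -0.57461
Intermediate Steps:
H = -⅗ (H = -⅕*3 = -⅗ ≈ -0.60000)
v(w) = √2*√w (v(w) = √(2*w) = √2*√w)
u = 6 (u = -4 + 5*(2 + 0) = -4 + 5*2 = -4 + 10 = 6)
(-68 + u)/(v(12) + 103) = (-68 + 6)/(√2*√12 + 103) = -62/(√2*(2*√3) + 103) = -62/(2*√6 + 103) = -62/(103 + 2*√6)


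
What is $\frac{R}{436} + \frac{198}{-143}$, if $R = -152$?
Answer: $- \frac{2456}{1417} \approx -1.7332$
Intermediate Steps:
$\frac{R}{436} + \frac{198}{-143} = - \frac{152}{436} + \frac{198}{-143} = \left(-152\right) \frac{1}{436} + 198 \left(- \frac{1}{143}\right) = - \frac{38}{109} - \frac{18}{13} = - \frac{2456}{1417}$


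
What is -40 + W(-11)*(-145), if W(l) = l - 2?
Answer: 1845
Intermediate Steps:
W(l) = -2 + l
-40 + W(-11)*(-145) = -40 + (-2 - 11)*(-145) = -40 - 13*(-145) = -40 + 1885 = 1845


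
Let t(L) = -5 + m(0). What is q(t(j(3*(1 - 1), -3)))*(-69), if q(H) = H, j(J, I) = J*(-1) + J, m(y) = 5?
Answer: 0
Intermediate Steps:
j(J, I) = 0 (j(J, I) = -J + J = 0)
t(L) = 0 (t(L) = -5 + 5 = 0)
q(t(j(3*(1 - 1), -3)))*(-69) = 0*(-69) = 0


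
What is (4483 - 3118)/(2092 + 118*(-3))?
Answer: 1365/1738 ≈ 0.78539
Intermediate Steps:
(4483 - 3118)/(2092 + 118*(-3)) = 1365/(2092 - 354) = 1365/1738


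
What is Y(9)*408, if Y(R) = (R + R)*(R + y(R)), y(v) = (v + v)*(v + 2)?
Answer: 1520208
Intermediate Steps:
y(v) = 2*v*(2 + v) (y(v) = (2*v)*(2 + v) = 2*v*(2 + v))
Y(R) = 2*R*(R + 2*R*(2 + R)) (Y(R) = (R + R)*(R + 2*R*(2 + R)) = (2*R)*(R + 2*R*(2 + R)) = 2*R*(R + 2*R*(2 + R)))
Y(9)*408 = (9²*(10 + 4*9))*408 = (81*(10 + 36))*408 = (81*46)*408 = 3726*408 = 1520208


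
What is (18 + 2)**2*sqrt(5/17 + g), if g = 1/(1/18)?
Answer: 400*sqrt(5287)/17 ≈ 1710.9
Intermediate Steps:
g = 18 (g = 1/(1/18) = 18)
(18 + 2)**2*sqrt(5/17 + g) = (18 + 2)**2*sqrt(5/17 + 18) = 20**2*sqrt(5*(1/17) + 18) = 400*sqrt(5/17 + 18) = 400*sqrt(311/17) = 400*(sqrt(5287)/17) = 400*sqrt(5287)/17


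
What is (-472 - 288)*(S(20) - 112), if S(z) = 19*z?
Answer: -203680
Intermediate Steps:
(-472 - 288)*(S(20) - 112) = (-472 - 288)*(19*20 - 112) = -760*(380 - 112) = -760*268 = -203680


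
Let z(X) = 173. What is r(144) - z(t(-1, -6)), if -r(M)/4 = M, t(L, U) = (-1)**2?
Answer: -749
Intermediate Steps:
t(L, U) = 1
r(M) = -4*M
r(144) - z(t(-1, -6)) = -4*144 - 1*173 = -576 - 173 = -749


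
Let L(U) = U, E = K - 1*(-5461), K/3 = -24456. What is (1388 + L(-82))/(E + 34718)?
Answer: -1306/33189 ≈ -0.039350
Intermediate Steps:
K = -73368 (K = 3*(-24456) = -73368)
E = -67907 (E = -73368 - 1*(-5461) = -73368 + 5461 = -67907)
(1388 + L(-82))/(E + 34718) = (1388 - 82)/(-67907 + 34718) = 1306/(-33189) = 1306*(-1/33189) = -1306/33189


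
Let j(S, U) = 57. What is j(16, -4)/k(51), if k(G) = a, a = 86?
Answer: 57/86 ≈ 0.66279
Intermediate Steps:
k(G) = 86
j(16, -4)/k(51) = 57/86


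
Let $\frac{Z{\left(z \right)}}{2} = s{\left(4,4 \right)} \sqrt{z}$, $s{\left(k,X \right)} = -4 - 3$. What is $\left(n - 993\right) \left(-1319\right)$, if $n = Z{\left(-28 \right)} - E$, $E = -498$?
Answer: $652905 + 36932 i \sqrt{7} \approx 6.5291 \cdot 10^{5} + 97713.0 i$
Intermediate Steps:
$s{\left(k,X \right)} = -7$ ($s{\left(k,X \right)} = -4 - 3 = -7$)
$Z{\left(z \right)} = - 14 \sqrt{z}$ ($Z{\left(z \right)} = 2 \left(- 7 \sqrt{z}\right) = - 14 \sqrt{z}$)
$n = 498 - 28 i \sqrt{7}$ ($n = - 14 \sqrt{-28} - -498 = - 14 \cdot 2 i \sqrt{7} + 498 = - 28 i \sqrt{7} + 498 = 498 - 28 i \sqrt{7} \approx 498.0 - 74.081 i$)
$\left(n - 993\right) \left(-1319\right) = \left(\left(498 - 28 i \sqrt{7}\right) - 993\right) \left(-1319\right) = \left(-495 - 28 i \sqrt{7}\right) \left(-1319\right) = 652905 + 36932 i \sqrt{7}$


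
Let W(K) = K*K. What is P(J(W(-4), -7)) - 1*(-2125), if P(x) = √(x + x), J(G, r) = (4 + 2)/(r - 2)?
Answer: 2125 + 2*I*√3/3 ≈ 2125.0 + 1.1547*I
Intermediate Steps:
W(K) = K²
J(G, r) = 6/(-2 + r)
P(x) = √2*√x (P(x) = √(2*x) = √2*√x)
P(J(W(-4), -7)) - 1*(-2125) = √2*√(6/(-2 - 7)) - 1*(-2125) = √2*√(6/(-9)) + 2125 = √2*√(6*(-⅑)) + 2125 = √2*√(-⅔) + 2125 = √2*(I*√6/3) + 2125 = 2*I*√3/3 + 2125 = 2125 + 2*I*√3/3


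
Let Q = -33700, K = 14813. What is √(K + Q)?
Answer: I*√18887 ≈ 137.43*I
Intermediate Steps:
√(K + Q) = √(14813 - 33700) = √(-18887) = I*√18887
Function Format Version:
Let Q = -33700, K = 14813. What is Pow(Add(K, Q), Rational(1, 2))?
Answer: Mul(I, Pow(18887, Rational(1, 2))) ≈ Mul(137.43, I)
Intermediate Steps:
Pow(Add(K, Q), Rational(1, 2)) = Pow(Add(14813, -33700), Rational(1, 2)) = Pow(-18887, Rational(1, 2)) = Mul(I, Pow(18887, Rational(1, 2)))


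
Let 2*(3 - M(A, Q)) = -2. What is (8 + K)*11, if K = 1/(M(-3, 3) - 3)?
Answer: 99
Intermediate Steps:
M(A, Q) = 4 (M(A, Q) = 3 - 1/2*(-2) = 3 + 1 = 4)
K = 1 (K = 1/(4 - 3) = 1/1 = 1)
(8 + K)*11 = (8 + 1)*11 = 9*11 = 99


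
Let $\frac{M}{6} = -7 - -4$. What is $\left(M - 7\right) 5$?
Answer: $-125$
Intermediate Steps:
$M = -18$ ($M = 6 \left(-7 - -4\right) = 6 \left(-7 + 4\right) = 6 \left(-3\right) = -18$)
$\left(M - 7\right) 5 = \left(-18 - 7\right) 5 = \left(-25\right) 5 = -125$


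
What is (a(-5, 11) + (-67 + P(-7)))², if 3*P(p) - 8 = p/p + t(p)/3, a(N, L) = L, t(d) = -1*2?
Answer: 229441/81 ≈ 2832.6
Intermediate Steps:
t(d) = -2
P(p) = 25/9 (P(p) = 8/3 + (p/p - 2/3)/3 = 8/3 + (1 - 2*⅓)/3 = 8/3 + (1 - ⅔)/3 = 8/3 + (⅓)*(⅓) = 8/3 + ⅑ = 25/9)
(a(-5, 11) + (-67 + P(-7)))² = (11 + (-67 + 25/9))² = (11 - 578/9)² = (-479/9)² = 229441/81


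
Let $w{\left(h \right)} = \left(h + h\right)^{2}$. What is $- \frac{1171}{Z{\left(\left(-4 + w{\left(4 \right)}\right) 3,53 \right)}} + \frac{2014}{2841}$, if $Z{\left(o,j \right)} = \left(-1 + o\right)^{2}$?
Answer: $\frac{61203763}{91028481} \approx 0.67236$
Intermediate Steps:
$w{\left(h \right)} = 4 h^{2}$ ($w{\left(h \right)} = \left(2 h\right)^{2} = 4 h^{2}$)
$- \frac{1171}{Z{\left(\left(-4 + w{\left(4 \right)}\right) 3,53 \right)}} + \frac{2014}{2841} = - \frac{1171}{\left(-1 + \left(-4 + 4 \cdot 4^{2}\right) 3\right)^{2}} + \frac{2014}{2841} = - \frac{1171}{\left(-1 + \left(-4 + 4 \cdot 16\right) 3\right)^{2}} + 2014 \cdot \frac{1}{2841} = - \frac{1171}{\left(-1 + \left(-4 + 64\right) 3\right)^{2}} + \frac{2014}{2841} = - \frac{1171}{\left(-1 + 60 \cdot 3\right)^{2}} + \frac{2014}{2841} = - \frac{1171}{\left(-1 + 180\right)^{2}} + \frac{2014}{2841} = - \frac{1171}{179^{2}} + \frac{2014}{2841} = - \frac{1171}{32041} + \frac{2014}{2841} = \frac{61203763}{91028481}$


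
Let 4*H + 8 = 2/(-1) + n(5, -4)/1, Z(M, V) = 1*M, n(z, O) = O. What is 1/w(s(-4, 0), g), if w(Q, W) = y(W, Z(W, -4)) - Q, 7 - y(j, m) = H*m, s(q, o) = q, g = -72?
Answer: -1/241 ≈ -0.0041494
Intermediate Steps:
Z(M, V) = M
H = -7/2 (H = -2 + (2/(-1) - 4/1)/4 = -2 + (2*(-1) - 4*1)/4 = -2 + (-2 - 4)/4 = -2 + (¼)*(-6) = -2 - 3/2 = -7/2 ≈ -3.5000)
y(j, m) = 7 + 7*m/2 (y(j, m) = 7 - (-7)*m/2 = 7 + 7*m/2)
w(Q, W) = 7 - Q + 7*W/2 (w(Q, W) = (7 + 7*W/2) - Q = 7 - Q + 7*W/2)
1/w(s(-4, 0), g) = 1/(7 - 1*(-4) + (7/2)*(-72)) = 1/(7 + 4 - 252) = 1/(-241) = -1/241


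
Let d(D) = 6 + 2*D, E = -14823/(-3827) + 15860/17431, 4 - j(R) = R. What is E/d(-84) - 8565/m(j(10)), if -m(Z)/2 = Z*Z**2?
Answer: -1716625896179/86454134352 ≈ -19.856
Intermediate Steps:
j(R) = 4 - R
E = 319075933/66708437 (E = -14823*(-1/3827) + 15860*(1/17431) = 14823/3827 + 15860/17431 = 319075933/66708437 ≈ 4.7831)
m(Z) = -2*Z**3 (m(Z) = -2*Z*Z**2 = -2*Z**3)
E/d(-84) - 8565/m(j(10)) = 319075933/(66708437*(6 + 2*(-84))) - 8565*(-1/(2*(4 - 1*10)**3)) = 319075933/(66708437*(6 - 168)) - 8565*(-1/(2*(4 - 10)**3)) = (319075933/66708437)/(-162) - 8565/((-2*(-6)**3)) = (319075933/66708437)*(-1/162) - 8565/((-2*(-216))) = -319075933/10806766794 - 8565/432 = -319075933/10806766794 - 8565*1/432 = -319075933/10806766794 - 2855/144 = -1716625896179/86454134352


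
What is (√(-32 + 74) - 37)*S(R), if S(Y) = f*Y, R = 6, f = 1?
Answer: -222 + 6*√42 ≈ -183.12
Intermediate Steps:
S(Y) = Y (S(Y) = 1*Y = Y)
(√(-32 + 74) - 37)*S(R) = (√(-32 + 74) - 37)*6 = (√42 - 37)*6 = (-37 + √42)*6 = -222 + 6*√42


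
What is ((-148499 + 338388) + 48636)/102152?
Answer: 238525/102152 ≈ 2.3350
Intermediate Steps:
((-148499 + 338388) + 48636)/102152 = (189889 + 48636)*(1/102152) = 238525*(1/102152) = 238525/102152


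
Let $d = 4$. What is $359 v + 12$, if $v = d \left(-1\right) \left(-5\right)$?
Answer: $7192$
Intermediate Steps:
$v = 20$ ($v = 4 \left(-1\right) \left(-5\right) = \left(-4\right) \left(-5\right) = 20$)
$359 v + 12 = 359 \cdot 20 + 12 = 7180 + 12 = 7192$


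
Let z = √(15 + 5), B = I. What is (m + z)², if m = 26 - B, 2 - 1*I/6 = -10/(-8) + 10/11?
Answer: 361329/484 + 1186*√5/11 ≈ 987.64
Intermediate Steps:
I = -21/22 (I = 12 - 6*(-10/(-8) + 10/11) = 12 - 6*(-10*(-⅛) + 10*(1/11)) = 12 - 6*(5/4 + 10/11) = 12 - 6*95/44 = 12 - 285/22 = -21/22 ≈ -0.95455)
B = -21/22 ≈ -0.95455
z = 2*√5 (z = √20 = 2*√5 ≈ 4.4721)
m = 593/22 (m = 26 - 1*(-21/22) = 26 + 21/22 = 593/22 ≈ 26.955)
(m + z)² = (593/22 + 2*√5)²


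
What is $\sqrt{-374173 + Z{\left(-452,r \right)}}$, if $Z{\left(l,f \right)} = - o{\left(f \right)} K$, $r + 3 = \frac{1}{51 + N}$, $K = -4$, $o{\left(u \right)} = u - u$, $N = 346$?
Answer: $i \sqrt{374173} \approx 611.7 i$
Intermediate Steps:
$o{\left(u \right)} = 0$
$r = - \frac{1190}{397}$ ($r = -3 + \frac{1}{51 + 346} = -3 + \frac{1}{397} = - \frac{1190}{397} \approx -2.9975$)
$Z{\left(l,f \right)} = 0$ ($Z{\left(l,f \right)} = \left(-1\right) 0 \left(-4\right) = 0 \left(-4\right) = 0$)
$\sqrt{-374173 + Z{\left(-452,r \right)}} = \sqrt{-374173 + 0} = \sqrt{-374173} = i \sqrt{374173}$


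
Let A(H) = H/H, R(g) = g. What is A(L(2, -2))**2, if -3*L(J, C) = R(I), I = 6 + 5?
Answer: 1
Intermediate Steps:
I = 11
L(J, C) = -11/3 (L(J, C) = -1/3*11 = -11/3)
A(H) = 1
A(L(2, -2))**2 = 1**2 = 1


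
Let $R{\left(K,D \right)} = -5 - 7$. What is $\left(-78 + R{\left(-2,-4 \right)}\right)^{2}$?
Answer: $8100$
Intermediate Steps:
$R{\left(K,D \right)} = -12$ ($R{\left(K,D \right)} = -5 - 7 = -12$)
$\left(-78 + R{\left(-2,-4 \right)}\right)^{2} = \left(-78 - 12\right)^{2} = \left(-90\right)^{2} = 8100$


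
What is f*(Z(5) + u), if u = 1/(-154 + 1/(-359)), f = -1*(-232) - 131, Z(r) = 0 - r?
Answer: -27956194/55287 ≈ -505.66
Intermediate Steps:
Z(r) = -r
f = 101 (f = 232 - 131 = 101)
u = -359/55287 (u = 1/(-154 - 1/359) = 1/(-55287/359) = -359/55287 ≈ -0.0064934)
f*(Z(5) + u) = 101*(-1*5 - 359/55287) = 101*(-5 - 359/55287) = 101*(-276794/55287) = -27956194/55287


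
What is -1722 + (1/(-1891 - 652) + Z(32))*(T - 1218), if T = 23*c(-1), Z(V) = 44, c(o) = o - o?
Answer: -140662284/2543 ≈ -55314.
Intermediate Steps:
c(o) = 0
T = 0 (T = 23*0 = 0)
-1722 + (1/(-1891 - 652) + Z(32))*(T - 1218) = -1722 + (1/(-1891 - 652) + 44)*(0 - 1218) = -1722 + (1/(-2543) + 44)*(-1218) = -1722 + (-1/2543 + 44)*(-1218) = -1722 + (111891/2543)*(-1218) = -1722 - 136283238/2543 = -140662284/2543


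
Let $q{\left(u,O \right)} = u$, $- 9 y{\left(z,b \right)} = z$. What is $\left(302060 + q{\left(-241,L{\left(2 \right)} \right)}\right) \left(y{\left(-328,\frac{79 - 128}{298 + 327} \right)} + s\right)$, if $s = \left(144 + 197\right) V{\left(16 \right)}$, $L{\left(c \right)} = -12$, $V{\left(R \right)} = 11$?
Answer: $\frac{10288104253}{9} \approx 1.1431 \cdot 10^{9}$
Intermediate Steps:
$y{\left(z,b \right)} = - \frac{z}{9}$
$s = 3751$ ($s = \left(144 + 197\right) 11 = 341 \cdot 11 = 3751$)
$\left(302060 + q{\left(-241,L{\left(2 \right)} \right)}\right) \left(y{\left(-328,\frac{79 - 128}{298 + 327} \right)} + s\right) = \left(302060 - 241\right) \left(\left(- \frac{1}{9}\right) \left(-328\right) + 3751\right) = 301819 \left(\frac{328}{9} + 3751\right) = 301819 \cdot \frac{34087}{9} = \frac{10288104253}{9}$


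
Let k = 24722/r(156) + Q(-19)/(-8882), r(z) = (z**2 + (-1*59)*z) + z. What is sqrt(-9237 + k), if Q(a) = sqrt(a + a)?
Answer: sqrt(-54300238671799653 - 661966578*I*sqrt(38))/2424786 ≈ 3.611e-6 - 96.101*I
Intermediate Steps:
Q(a) = sqrt(2)*sqrt(a) (Q(a) = sqrt(2*a) = sqrt(2)*sqrt(a))
r(z) = z**2 - 58*z (r(z) = (z**2 - 59*z) + z = z**2 - 58*z)
k = 12361/7644 - I*sqrt(38)/8882 (k = 24722/((156*(-58 + 156))) + (sqrt(2)*sqrt(-19))/(-8882) = 24722/((156*98)) + (sqrt(2)*(I*sqrt(19)))*(-1/8882) = 24722/15288 + (I*sqrt(38))*(-1/8882) = 24722*(1/15288) - I*sqrt(38)/8882 = 12361/7644 - I*sqrt(38)/8882 ≈ 1.6171 - 0.00069403*I)
sqrt(-9237 + k) = sqrt(-9237 + (12361/7644 - I*sqrt(38)/8882)) = sqrt(-70595267/7644 - I*sqrt(38)/8882)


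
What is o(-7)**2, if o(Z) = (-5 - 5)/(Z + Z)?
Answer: 25/49 ≈ 0.51020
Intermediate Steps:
o(Z) = -5/Z (o(Z) = -10*1/(2*Z) = -5/Z)
o(-7)**2 = (-5/(-7))**2 = (-5*(-1/7))**2 = (5/7)**2 = 25/49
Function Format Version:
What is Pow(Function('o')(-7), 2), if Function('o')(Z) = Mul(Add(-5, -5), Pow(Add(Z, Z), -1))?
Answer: Rational(25, 49) ≈ 0.51020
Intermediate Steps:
Function('o')(Z) = Mul(-5, Pow(Z, -1)) (Function('o')(Z) = Mul(-10, Pow(Mul(2, Z), -1)) = Mul(-10, Mul(Rational(1, 2), Pow(Z, -1))) = Mul(-5, Pow(Z, -1)))
Pow(Function('o')(-7), 2) = Pow(Mul(-5, Pow(-7, -1)), 2) = Pow(Mul(-5, Rational(-1, 7)), 2) = Pow(Rational(5, 7), 2) = Rational(25, 49)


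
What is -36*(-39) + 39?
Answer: 1443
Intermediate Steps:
-36*(-39) + 39 = 1404 + 39 = 1443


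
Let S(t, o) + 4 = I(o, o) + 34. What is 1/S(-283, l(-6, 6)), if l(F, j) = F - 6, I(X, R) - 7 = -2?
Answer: 1/35 ≈ 0.028571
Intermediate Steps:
I(X, R) = 5 (I(X, R) = 7 - 2 = 5)
l(F, j) = -6 + F
S(t, o) = 35 (S(t, o) = -4 + (5 + 34) = -4 + 39 = 35)
1/S(-283, l(-6, 6)) = 1/35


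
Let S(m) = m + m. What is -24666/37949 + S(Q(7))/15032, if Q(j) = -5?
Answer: -185579401/285224684 ≈ -0.65064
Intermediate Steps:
S(m) = 2*m
-24666/37949 + S(Q(7))/15032 = -24666/37949 + (2*(-5))/15032 = -24666*1/37949 - 10*1/15032 = -24666/37949 - 5/7516 = -185579401/285224684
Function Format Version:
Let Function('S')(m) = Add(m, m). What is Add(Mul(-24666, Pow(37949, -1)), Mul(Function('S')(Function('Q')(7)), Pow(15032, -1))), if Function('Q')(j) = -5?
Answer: Rational(-185579401, 285224684) ≈ -0.65064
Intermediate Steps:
Function('S')(m) = Mul(2, m)
Add(Mul(-24666, Pow(37949, -1)), Mul(Function('S')(Function('Q')(7)), Pow(15032, -1))) = Add(Mul(-24666, Pow(37949, -1)), Mul(Mul(2, -5), Pow(15032, -1))) = Add(Mul(-24666, Rational(1, 37949)), Mul(-10, Rational(1, 15032))) = Add(Rational(-24666, 37949), Rational(-5, 7516)) = Rational(-185579401, 285224684)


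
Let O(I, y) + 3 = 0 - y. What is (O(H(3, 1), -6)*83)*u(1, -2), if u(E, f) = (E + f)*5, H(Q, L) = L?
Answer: -1245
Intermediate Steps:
O(I, y) = -3 - y (O(I, y) = -3 + (0 - y) = -3 - y)
u(E, f) = 5*E + 5*f
(O(H(3, 1), -6)*83)*u(1, -2) = ((-3 - 1*(-6))*83)*(5*1 + 5*(-2)) = ((-3 + 6)*83)*(5 - 10) = (3*83)*(-5) = 249*(-5) = -1245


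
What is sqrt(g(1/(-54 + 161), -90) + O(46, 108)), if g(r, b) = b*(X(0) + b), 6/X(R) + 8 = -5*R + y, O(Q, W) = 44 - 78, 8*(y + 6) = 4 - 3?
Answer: sqrt(11095634)/37 ≈ 90.027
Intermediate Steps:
y = -47/8 (y = -6 + (4 - 3)/8 = -6 + (1/8)*1 = -6 + 1/8 = -47/8 ≈ -5.8750)
O(Q, W) = -34
X(R) = 6/(-111/8 - 5*R) (X(R) = 6/(-8 + (-5*R - 47/8)) = 6/(-8 + (-47/8 - 5*R)) = 6/(-111/8 - 5*R))
g(r, b) = b*(-16/37 + b) (g(r, b) = b*(-48/(111 + 40*0) + b) = b*(-48/(111 + 0) + b) = b*(-48/111 + b) = b*(-48*1/111 + b) = b*(-16/37 + b))
sqrt(g(1/(-54 + 161), -90) + O(46, 108)) = sqrt((1/37)*(-90)*(-16 + 37*(-90)) - 34) = sqrt((1/37)*(-90)*(-16 - 3330) - 34) = sqrt((1/37)*(-90)*(-3346) - 34) = sqrt(301140/37 - 34) = sqrt(299882/37) = sqrt(11095634)/37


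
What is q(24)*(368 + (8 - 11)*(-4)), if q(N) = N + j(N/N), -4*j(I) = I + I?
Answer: 8930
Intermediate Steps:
j(I) = -I/2 (j(I) = -(I + I)/4 = -I/2)
q(N) = -½ + N (q(N) = N - N/(2*N) = N - ½*1 = N - ½ = -½ + N)
q(24)*(368 + (8 - 11)*(-4)) = (-½ + 24)*(368 + (8 - 11)*(-4)) = 47*(368 - 3*(-4))/2 = 47*(368 + 12)/2 = (47/2)*380 = 8930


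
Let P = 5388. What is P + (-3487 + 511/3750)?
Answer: 7129261/3750 ≈ 1901.1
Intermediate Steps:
P + (-3487 + 511/3750) = 5388 + (-3487 + 511/3750) = 5388 - 13075739/3750 = 7129261/3750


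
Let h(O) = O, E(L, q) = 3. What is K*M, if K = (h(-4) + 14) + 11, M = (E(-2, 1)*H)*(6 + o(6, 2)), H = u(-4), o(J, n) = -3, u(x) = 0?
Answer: 0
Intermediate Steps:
H = 0
M = 0 (M = (3*0)*(6 - 3) = 0*3 = 0)
K = 21 (K = (-4 + 14) + 11 = 10 + 11 = 21)
K*M = 21*0 = 0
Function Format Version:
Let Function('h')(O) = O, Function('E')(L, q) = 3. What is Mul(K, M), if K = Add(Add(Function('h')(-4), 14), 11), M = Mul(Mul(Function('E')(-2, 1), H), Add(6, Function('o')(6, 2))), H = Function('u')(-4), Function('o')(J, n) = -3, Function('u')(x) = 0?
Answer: 0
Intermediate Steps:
H = 0
M = 0 (M = Mul(Mul(3, 0), Add(6, -3)) = Mul(0, 3) = 0)
K = 21 (K = Add(Add(-4, 14), 11) = Add(10, 11) = 21)
Mul(K, M) = Mul(21, 0) = 0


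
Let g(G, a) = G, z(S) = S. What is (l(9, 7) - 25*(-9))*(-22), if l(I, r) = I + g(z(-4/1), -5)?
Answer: -5060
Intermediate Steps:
l(I, r) = -4 + I (l(I, r) = I - 4/1 = I - 4*1 = I - 4 = -4 + I)
(l(9, 7) - 25*(-9))*(-22) = ((-4 + 9) - 25*(-9))*(-22) = (5 + 225)*(-22) = 230*(-22) = -5060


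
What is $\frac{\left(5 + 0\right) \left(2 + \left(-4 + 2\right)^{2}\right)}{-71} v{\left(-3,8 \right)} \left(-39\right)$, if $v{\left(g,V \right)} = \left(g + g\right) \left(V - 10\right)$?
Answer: $\frac{14040}{71} \approx 197.75$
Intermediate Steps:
$v{\left(g,V \right)} = 2 g \left(-10 + V\right)$
$\frac{\left(5 + 0\right) \left(2 + \left(-4 + 2\right)^{2}\right)}{-71} v{\left(-3,8 \right)} \left(-39\right) = \frac{\left(5 + 0\right) \left(2 + \left(-4 + 2\right)^{2}\right)}{-71} \cdot 2 \left(-3\right) \left(-10 + 8\right) \left(-39\right) = 5 \left(2 + \left(-2\right)^{2}\right) \left(- \frac{1}{71}\right) 2 \left(-3\right) \left(-2\right) \left(-39\right) = 5 \left(2 + 4\right) \left(- \frac{1}{71}\right) 12 \left(-39\right) = 5 \cdot 6 \left(- \frac{1}{71}\right) 12 \left(-39\right) = 30 \left(- \frac{1}{71}\right) 12 \left(-39\right) = \left(- \frac{30}{71}\right) 12 \left(-39\right) = \left(- \frac{360}{71}\right) \left(-39\right) = \frac{14040}{71}$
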